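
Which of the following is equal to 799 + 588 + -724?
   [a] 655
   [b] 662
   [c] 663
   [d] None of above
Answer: c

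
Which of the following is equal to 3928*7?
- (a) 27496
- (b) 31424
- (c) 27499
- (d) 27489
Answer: a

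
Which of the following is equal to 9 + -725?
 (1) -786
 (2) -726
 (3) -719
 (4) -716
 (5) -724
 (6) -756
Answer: 4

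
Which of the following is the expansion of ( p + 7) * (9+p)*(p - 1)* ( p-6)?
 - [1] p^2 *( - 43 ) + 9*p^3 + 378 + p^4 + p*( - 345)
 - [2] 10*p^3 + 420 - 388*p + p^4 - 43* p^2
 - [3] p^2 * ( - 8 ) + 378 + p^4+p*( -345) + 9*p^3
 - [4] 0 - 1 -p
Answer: 1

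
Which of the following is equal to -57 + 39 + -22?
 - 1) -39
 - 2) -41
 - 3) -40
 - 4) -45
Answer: 3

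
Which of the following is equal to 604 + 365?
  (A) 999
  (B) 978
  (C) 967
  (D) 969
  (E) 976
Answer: D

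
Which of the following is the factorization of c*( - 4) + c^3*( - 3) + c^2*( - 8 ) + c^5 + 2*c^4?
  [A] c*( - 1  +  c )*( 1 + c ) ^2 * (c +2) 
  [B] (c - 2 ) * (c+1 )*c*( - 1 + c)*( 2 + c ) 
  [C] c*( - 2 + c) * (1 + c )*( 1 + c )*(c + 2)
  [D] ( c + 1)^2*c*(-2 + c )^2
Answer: C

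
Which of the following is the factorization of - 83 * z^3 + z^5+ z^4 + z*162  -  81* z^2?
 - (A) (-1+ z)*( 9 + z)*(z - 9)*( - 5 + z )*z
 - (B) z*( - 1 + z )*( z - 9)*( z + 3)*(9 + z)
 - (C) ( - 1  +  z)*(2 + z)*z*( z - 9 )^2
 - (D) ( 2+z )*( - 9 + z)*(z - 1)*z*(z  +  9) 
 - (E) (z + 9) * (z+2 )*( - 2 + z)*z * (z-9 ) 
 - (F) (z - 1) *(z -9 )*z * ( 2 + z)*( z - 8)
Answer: D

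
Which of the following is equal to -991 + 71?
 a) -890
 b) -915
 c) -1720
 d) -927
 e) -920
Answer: e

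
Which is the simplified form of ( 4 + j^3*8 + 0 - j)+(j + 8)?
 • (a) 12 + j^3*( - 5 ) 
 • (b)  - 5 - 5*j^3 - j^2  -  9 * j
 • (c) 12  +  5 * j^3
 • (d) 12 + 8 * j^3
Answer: d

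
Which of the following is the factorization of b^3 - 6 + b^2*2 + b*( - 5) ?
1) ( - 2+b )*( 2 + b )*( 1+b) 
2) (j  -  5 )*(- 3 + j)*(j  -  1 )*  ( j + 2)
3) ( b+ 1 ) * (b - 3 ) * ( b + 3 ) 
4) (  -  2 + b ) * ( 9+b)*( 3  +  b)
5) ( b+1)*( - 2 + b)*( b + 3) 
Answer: 5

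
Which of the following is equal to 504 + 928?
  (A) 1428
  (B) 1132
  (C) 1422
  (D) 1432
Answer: D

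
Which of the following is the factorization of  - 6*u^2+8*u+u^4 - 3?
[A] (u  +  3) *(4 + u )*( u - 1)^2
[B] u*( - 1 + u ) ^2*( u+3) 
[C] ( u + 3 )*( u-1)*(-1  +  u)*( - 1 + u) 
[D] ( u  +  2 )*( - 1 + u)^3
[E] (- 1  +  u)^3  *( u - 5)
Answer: C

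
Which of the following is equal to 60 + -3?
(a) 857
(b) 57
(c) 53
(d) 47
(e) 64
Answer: b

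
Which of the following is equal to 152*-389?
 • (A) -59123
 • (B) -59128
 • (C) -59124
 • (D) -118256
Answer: B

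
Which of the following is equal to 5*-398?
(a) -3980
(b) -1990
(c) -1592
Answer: b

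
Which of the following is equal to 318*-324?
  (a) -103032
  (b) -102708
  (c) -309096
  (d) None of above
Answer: a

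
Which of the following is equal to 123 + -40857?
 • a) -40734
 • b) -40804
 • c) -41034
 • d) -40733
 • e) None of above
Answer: a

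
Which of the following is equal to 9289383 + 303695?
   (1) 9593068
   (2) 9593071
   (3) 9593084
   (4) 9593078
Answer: 4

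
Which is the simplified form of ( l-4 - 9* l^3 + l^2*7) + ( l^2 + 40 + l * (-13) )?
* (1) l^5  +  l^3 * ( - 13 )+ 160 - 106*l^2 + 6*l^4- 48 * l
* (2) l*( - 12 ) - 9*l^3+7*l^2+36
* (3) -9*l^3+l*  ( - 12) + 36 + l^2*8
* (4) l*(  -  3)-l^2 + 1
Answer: 3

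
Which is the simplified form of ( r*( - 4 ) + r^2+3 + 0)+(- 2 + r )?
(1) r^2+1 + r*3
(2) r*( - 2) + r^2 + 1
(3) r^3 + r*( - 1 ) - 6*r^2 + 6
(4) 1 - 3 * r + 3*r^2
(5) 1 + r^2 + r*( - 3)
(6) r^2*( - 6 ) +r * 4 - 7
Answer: 5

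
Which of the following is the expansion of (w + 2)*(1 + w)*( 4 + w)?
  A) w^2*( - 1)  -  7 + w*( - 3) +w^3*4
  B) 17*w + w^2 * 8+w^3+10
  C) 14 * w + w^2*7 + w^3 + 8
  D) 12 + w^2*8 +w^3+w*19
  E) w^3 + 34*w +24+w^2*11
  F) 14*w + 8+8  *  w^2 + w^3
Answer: C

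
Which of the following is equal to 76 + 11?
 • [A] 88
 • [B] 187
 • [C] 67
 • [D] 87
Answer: D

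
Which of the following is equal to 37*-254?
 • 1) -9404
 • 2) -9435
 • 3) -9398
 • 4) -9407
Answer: 3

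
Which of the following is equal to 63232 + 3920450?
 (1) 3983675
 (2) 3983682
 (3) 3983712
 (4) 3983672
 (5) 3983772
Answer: 2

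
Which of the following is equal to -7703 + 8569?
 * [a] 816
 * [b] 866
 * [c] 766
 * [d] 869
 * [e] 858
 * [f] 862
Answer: b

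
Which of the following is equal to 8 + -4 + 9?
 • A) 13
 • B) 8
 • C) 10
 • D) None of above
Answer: A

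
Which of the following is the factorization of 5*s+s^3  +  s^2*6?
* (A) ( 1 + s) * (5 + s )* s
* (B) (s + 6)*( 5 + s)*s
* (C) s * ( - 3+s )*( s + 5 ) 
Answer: A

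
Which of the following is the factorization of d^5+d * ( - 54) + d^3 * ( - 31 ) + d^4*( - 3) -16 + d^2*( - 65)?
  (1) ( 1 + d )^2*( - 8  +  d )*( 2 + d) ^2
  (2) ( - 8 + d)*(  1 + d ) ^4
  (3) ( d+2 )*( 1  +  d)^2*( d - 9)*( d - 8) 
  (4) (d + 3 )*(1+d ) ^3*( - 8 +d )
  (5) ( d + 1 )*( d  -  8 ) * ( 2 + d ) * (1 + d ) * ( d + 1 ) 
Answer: 5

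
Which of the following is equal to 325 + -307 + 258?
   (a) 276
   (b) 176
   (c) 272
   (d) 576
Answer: a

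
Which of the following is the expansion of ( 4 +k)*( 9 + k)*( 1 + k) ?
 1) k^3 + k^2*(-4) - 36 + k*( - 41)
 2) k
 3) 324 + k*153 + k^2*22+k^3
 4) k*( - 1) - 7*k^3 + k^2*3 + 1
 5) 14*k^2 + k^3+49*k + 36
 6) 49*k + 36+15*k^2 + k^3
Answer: 5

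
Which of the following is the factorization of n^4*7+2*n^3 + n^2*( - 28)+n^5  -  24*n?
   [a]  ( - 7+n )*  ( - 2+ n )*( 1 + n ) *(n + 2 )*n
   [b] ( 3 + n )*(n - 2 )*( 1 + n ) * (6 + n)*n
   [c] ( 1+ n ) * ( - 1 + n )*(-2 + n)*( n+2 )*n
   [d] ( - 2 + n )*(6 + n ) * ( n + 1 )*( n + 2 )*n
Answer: d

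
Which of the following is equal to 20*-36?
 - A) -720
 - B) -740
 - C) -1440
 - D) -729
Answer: A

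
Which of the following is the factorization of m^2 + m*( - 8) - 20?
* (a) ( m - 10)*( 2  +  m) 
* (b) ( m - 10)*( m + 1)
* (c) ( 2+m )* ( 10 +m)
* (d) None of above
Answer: a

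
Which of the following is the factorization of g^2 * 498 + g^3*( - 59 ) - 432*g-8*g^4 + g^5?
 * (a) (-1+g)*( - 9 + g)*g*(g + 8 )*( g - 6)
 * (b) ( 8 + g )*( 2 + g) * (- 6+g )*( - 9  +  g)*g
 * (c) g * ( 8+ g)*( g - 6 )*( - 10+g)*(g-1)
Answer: a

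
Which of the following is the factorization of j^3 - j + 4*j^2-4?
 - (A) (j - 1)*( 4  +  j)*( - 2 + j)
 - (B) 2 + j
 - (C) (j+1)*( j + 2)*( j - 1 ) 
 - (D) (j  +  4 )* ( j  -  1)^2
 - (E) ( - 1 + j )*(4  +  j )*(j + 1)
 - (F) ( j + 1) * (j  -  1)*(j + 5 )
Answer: E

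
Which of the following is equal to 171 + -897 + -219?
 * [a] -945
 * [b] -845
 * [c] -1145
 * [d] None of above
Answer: a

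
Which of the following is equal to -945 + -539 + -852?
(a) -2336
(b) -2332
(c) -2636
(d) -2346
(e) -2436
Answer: a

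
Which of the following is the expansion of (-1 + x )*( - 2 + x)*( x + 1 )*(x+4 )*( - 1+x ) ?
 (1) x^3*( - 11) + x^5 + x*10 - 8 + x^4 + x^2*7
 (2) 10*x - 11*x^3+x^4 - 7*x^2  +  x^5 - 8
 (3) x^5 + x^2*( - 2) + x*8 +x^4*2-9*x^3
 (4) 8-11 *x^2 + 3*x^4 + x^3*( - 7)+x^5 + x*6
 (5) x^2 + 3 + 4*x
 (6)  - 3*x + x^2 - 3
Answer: 1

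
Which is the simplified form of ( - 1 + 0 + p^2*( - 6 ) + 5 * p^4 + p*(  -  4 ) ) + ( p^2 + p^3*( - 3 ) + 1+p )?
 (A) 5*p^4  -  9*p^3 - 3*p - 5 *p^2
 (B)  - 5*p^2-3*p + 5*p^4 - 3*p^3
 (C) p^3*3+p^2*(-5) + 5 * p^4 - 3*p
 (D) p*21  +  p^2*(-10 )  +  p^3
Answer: B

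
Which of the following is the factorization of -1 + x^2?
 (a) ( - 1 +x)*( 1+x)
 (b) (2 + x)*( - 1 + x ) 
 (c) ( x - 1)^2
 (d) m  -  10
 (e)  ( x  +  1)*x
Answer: a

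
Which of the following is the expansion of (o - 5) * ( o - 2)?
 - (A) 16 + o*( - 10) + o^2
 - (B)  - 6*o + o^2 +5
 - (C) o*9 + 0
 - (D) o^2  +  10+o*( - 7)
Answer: D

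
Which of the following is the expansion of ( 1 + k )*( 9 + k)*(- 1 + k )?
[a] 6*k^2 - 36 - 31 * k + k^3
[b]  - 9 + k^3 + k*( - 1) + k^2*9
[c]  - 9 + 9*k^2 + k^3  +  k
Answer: b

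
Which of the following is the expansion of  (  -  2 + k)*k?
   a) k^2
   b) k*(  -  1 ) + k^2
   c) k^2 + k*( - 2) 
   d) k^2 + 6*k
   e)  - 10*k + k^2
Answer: c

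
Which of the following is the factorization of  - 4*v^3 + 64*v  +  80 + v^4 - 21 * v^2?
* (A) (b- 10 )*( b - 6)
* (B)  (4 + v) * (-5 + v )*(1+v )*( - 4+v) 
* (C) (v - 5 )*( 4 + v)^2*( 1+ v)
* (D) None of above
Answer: B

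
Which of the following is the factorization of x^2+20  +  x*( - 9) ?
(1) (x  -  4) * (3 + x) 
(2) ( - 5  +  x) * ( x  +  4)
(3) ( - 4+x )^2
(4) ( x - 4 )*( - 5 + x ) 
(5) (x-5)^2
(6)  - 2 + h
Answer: 4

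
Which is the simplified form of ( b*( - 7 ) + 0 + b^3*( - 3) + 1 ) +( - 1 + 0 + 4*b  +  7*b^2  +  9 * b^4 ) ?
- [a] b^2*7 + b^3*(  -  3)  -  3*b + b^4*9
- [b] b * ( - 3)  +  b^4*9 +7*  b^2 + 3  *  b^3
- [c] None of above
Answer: a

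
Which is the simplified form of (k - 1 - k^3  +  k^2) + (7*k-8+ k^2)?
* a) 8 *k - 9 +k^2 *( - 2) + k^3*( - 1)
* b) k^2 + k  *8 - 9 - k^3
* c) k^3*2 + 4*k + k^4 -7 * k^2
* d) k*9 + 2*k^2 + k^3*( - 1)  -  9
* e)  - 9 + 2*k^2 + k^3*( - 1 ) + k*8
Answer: e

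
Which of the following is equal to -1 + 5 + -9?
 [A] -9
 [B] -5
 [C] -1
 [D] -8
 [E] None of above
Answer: B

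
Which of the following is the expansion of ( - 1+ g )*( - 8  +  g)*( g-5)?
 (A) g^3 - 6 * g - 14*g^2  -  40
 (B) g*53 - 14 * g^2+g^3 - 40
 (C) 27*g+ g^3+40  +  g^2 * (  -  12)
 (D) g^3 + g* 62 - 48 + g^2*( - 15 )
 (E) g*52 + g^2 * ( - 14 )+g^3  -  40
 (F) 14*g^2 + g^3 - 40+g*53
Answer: B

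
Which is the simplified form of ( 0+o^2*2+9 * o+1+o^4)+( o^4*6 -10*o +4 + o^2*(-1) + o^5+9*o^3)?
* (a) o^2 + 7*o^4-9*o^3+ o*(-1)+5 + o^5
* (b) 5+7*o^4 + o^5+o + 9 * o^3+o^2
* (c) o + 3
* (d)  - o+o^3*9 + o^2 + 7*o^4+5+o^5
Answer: d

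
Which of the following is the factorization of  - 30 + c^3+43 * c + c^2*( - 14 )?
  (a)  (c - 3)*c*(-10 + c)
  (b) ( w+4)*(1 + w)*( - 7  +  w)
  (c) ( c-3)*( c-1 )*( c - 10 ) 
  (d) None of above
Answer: c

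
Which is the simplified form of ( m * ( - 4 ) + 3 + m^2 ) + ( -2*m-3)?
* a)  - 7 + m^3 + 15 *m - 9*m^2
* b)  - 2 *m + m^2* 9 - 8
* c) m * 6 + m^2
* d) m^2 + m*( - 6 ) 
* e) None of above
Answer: d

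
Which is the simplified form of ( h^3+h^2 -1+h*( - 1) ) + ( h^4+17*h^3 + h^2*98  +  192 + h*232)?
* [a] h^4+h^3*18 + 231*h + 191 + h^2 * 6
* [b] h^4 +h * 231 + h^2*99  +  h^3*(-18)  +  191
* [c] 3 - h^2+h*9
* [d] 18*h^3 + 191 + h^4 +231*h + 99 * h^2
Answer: d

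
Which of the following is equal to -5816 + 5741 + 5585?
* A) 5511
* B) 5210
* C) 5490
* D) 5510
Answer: D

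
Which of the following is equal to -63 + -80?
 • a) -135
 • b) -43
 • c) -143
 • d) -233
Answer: c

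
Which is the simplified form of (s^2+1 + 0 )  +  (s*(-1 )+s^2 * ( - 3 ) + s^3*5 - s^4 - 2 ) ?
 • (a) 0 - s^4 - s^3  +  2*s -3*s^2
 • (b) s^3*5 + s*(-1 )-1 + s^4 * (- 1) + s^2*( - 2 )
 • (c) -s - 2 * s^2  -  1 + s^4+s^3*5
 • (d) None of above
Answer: b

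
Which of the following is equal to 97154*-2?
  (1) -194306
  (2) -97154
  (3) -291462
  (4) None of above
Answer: 4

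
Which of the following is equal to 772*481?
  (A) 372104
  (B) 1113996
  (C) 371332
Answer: C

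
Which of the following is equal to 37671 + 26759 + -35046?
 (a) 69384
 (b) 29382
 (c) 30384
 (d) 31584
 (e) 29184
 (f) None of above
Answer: f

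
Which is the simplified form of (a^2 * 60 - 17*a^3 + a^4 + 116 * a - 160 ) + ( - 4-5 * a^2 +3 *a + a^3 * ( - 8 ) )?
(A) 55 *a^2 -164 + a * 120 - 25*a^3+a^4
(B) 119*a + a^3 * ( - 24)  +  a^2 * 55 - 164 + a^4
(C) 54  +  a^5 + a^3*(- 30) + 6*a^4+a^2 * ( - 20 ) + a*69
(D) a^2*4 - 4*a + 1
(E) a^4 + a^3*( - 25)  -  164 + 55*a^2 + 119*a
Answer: E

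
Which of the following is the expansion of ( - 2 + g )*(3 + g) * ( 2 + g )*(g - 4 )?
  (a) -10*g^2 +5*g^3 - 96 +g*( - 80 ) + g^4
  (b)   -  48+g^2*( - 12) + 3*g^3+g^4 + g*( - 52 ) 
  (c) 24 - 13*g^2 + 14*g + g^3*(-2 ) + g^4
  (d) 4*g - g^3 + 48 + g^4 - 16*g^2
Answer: d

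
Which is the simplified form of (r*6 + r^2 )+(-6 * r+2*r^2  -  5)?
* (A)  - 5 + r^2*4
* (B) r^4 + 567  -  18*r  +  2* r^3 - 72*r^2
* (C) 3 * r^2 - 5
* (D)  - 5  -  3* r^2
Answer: C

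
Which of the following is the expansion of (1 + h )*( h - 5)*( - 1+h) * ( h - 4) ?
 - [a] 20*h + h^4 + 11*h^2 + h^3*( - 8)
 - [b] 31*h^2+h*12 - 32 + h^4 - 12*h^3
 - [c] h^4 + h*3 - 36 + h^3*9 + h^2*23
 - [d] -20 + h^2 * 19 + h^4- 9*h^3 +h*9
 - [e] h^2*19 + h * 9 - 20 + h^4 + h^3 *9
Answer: d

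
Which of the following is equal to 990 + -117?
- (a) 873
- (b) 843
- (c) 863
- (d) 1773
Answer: a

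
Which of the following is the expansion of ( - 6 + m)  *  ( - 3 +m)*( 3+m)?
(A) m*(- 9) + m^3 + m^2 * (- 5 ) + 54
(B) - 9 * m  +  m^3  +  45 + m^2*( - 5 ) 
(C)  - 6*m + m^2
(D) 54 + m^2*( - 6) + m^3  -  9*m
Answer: D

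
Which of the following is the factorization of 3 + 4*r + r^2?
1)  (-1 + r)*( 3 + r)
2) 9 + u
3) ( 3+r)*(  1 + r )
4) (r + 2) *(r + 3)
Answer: 3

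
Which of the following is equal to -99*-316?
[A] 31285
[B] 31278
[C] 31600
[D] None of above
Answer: D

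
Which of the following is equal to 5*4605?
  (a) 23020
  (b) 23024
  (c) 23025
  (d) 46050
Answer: c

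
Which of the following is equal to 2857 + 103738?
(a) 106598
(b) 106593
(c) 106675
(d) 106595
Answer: d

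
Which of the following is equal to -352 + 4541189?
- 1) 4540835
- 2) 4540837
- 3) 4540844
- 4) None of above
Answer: 2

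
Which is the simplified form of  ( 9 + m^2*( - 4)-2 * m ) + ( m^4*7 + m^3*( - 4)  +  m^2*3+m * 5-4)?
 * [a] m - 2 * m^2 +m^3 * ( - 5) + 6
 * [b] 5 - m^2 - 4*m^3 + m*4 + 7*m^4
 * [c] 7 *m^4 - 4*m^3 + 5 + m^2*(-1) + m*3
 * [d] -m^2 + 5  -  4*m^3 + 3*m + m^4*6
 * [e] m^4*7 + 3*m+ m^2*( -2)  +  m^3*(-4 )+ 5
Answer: c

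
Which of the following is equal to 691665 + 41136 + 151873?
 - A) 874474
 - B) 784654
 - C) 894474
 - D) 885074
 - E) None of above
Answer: E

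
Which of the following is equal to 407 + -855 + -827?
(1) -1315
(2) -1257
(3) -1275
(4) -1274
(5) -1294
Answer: 3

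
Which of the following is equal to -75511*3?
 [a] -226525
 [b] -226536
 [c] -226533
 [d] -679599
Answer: c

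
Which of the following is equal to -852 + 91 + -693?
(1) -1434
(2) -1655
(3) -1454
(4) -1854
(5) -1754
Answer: 3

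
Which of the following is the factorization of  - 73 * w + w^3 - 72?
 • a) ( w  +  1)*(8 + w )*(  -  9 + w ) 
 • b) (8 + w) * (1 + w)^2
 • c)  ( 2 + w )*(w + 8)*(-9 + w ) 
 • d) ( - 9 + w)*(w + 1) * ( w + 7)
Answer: a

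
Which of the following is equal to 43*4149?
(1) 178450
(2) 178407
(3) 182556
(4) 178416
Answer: 2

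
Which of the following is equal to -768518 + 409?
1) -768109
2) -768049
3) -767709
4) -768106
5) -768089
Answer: 1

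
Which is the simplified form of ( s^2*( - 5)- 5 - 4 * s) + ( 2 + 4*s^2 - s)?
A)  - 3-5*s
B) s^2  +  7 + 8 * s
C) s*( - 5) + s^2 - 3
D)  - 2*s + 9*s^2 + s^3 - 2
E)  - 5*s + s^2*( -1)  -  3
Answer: E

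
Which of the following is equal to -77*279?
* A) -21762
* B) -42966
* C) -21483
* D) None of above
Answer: C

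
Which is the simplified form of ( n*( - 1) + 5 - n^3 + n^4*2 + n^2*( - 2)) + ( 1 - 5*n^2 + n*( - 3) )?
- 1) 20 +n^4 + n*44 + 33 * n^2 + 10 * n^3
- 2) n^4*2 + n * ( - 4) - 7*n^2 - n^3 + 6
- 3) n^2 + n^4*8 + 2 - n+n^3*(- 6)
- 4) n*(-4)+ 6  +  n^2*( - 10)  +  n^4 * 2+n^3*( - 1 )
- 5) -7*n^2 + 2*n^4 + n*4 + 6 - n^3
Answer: 2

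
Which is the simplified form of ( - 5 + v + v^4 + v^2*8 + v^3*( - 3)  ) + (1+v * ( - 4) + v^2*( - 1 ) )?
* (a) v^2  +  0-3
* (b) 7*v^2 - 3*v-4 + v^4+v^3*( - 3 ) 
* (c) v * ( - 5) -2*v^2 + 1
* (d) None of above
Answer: b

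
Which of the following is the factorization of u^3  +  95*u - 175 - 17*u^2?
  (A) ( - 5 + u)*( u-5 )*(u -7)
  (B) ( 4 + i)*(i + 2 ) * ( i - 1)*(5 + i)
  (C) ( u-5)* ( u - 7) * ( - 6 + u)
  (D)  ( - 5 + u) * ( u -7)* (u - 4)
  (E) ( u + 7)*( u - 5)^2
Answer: A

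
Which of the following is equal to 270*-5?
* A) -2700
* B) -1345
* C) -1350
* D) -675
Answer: C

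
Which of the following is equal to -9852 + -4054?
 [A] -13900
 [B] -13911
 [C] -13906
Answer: C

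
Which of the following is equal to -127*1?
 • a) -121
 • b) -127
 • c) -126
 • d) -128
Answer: b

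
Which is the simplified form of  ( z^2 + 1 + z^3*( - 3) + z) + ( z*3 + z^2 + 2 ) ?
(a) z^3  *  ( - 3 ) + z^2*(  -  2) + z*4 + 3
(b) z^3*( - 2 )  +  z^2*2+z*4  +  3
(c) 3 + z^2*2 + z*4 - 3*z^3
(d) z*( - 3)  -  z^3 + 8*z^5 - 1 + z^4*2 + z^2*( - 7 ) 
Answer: c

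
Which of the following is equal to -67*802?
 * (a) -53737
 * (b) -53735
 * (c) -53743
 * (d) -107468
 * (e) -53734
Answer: e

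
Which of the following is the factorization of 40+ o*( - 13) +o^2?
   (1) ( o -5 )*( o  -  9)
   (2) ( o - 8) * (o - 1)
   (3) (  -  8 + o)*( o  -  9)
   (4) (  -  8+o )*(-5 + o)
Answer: 4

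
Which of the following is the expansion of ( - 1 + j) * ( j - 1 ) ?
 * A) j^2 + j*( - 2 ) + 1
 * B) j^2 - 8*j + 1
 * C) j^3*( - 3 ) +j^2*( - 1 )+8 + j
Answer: A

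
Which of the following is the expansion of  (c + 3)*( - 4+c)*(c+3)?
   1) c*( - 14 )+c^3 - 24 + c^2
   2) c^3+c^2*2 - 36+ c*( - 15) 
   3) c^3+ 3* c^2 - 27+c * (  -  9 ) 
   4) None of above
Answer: 2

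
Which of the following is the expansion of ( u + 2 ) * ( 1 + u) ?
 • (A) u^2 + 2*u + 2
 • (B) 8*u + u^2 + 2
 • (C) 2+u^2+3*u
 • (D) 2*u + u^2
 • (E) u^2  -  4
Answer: C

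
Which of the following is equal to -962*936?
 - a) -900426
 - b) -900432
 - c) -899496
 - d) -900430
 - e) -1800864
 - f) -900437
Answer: b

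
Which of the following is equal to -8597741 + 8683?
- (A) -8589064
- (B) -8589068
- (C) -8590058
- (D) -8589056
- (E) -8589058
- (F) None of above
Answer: E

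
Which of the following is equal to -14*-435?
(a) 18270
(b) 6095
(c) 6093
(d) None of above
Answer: d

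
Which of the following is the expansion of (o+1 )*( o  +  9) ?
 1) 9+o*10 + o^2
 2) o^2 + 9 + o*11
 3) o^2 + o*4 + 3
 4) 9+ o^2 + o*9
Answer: 1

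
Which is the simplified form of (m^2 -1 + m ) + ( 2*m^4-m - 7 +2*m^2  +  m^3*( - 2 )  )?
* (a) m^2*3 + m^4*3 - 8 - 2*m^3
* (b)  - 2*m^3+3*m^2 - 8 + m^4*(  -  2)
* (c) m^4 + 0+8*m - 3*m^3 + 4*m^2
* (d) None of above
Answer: d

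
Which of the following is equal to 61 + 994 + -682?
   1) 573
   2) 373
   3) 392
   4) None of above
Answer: 2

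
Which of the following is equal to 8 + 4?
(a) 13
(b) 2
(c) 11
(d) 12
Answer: d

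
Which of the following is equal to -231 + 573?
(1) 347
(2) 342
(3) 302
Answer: 2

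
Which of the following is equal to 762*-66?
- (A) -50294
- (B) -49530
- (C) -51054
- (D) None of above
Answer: D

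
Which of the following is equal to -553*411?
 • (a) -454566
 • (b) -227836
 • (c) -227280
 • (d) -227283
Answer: d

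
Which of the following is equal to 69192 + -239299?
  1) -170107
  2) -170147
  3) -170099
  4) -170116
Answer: 1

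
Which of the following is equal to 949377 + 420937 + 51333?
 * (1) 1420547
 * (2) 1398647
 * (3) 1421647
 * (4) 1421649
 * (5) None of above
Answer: 3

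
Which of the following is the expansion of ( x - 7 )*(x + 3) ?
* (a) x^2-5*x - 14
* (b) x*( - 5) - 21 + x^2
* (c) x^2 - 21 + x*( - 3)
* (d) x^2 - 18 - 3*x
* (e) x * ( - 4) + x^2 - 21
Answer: e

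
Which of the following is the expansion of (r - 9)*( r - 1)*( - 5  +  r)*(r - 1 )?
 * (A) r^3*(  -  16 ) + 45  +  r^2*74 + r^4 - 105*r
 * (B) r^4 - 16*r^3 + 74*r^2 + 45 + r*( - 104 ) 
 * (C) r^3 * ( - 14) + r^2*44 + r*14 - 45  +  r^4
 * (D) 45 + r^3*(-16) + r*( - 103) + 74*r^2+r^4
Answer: B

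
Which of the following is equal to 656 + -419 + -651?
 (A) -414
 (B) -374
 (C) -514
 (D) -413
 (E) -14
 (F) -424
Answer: A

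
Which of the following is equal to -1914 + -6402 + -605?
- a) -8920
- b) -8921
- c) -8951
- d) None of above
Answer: b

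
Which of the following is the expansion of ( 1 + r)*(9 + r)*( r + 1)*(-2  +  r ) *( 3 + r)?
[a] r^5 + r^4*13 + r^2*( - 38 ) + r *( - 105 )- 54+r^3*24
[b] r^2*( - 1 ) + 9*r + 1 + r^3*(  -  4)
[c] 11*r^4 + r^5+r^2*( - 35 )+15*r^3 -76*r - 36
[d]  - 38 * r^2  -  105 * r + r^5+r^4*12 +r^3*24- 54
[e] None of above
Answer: d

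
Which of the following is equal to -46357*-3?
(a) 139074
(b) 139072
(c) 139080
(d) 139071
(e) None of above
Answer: d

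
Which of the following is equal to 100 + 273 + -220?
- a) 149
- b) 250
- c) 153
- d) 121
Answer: c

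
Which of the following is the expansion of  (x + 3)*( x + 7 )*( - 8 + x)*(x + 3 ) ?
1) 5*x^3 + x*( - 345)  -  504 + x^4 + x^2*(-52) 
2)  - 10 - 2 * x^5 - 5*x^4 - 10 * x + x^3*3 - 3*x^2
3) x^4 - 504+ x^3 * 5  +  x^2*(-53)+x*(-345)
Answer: 3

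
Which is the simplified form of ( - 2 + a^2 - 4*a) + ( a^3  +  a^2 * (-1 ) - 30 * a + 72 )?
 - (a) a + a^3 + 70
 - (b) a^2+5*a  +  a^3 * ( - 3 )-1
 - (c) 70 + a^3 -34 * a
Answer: c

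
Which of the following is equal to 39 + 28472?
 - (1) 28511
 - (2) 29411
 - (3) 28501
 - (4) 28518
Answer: 1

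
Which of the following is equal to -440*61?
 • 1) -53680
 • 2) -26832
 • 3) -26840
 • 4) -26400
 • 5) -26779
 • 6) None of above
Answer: 3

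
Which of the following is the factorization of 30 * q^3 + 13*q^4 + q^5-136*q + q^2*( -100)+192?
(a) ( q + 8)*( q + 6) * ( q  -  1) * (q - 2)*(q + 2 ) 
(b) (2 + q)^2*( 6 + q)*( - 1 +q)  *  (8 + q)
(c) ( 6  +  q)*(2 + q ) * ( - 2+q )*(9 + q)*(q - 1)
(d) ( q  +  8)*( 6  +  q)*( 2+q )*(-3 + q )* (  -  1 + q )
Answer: a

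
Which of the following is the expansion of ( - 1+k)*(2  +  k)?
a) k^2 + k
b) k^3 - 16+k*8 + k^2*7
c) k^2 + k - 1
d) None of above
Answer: d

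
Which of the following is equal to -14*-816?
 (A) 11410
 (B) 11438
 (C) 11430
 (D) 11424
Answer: D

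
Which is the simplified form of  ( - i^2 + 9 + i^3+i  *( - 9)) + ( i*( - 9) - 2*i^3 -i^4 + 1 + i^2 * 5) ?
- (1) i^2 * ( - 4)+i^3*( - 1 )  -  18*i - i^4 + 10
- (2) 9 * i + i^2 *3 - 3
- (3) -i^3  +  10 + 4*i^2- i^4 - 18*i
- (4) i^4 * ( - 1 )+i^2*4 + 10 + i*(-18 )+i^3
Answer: 3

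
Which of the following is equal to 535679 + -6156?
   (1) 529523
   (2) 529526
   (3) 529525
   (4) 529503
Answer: 1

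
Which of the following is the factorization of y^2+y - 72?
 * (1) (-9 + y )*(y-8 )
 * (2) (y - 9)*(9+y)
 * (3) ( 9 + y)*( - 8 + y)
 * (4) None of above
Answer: 3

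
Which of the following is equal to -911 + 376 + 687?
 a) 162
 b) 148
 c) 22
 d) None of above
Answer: d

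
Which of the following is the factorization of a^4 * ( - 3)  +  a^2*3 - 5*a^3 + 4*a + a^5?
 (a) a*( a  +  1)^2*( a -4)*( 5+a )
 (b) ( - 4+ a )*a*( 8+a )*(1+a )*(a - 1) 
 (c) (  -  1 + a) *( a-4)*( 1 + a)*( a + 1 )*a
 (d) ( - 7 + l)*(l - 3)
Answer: c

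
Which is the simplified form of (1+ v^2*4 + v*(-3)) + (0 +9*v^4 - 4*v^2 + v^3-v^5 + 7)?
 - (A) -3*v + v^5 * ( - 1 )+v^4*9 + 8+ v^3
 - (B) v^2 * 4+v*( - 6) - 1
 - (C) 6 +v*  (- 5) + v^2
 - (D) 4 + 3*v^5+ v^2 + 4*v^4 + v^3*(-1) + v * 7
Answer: A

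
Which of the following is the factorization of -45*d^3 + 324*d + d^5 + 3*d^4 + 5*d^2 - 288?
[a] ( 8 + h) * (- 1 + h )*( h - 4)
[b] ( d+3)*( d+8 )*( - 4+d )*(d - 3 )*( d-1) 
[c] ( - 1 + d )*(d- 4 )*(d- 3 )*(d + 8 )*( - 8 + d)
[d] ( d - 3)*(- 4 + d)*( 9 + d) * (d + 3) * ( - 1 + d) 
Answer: b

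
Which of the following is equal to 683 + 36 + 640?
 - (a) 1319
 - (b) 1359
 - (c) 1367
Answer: b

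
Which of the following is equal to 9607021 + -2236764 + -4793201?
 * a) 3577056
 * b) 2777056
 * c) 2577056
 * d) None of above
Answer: c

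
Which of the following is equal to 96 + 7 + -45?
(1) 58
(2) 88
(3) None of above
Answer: 1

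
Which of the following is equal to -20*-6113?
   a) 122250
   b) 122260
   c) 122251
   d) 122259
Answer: b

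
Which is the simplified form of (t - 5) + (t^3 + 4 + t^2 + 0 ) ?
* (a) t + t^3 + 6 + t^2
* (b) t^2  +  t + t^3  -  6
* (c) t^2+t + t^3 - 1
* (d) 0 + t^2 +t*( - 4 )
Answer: c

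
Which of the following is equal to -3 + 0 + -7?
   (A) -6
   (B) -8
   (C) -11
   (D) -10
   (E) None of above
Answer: D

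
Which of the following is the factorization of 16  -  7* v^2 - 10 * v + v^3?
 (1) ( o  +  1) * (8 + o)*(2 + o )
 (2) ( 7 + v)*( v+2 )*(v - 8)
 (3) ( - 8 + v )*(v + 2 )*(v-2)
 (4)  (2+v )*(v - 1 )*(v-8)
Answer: 4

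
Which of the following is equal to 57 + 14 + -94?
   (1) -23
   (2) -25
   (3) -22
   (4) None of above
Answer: 1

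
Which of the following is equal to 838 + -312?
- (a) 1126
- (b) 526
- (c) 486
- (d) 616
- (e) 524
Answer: b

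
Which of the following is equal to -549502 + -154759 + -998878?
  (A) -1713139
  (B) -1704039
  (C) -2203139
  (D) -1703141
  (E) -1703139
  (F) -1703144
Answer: E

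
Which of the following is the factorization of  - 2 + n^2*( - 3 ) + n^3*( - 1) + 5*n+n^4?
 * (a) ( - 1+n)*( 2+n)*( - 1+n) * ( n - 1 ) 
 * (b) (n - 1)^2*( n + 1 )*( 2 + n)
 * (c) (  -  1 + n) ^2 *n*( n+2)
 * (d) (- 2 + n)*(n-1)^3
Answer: a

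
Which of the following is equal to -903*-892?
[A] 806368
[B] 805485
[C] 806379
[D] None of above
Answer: D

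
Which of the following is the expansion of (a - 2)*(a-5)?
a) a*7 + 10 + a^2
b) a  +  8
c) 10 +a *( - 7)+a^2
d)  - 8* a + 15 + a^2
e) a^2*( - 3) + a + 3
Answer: c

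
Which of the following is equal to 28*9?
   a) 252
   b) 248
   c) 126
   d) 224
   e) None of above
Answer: a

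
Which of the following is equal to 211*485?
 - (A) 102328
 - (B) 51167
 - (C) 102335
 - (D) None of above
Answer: C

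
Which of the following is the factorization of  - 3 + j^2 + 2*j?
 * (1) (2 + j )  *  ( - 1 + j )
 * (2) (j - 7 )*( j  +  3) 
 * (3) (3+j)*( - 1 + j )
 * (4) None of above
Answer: 3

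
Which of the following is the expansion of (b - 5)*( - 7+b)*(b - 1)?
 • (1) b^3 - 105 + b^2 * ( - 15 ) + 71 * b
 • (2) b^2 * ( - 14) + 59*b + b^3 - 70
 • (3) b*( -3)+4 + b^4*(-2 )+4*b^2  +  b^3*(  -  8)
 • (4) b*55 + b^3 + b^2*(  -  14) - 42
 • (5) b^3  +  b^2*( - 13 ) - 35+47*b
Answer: 5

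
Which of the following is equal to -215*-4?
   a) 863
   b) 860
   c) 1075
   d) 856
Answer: b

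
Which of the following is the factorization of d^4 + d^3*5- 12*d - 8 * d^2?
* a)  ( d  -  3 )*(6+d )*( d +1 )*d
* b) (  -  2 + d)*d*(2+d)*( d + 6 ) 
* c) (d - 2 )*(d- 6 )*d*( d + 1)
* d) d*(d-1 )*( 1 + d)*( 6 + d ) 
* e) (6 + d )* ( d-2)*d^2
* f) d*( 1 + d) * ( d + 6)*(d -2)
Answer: f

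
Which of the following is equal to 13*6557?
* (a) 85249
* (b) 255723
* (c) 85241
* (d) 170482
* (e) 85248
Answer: c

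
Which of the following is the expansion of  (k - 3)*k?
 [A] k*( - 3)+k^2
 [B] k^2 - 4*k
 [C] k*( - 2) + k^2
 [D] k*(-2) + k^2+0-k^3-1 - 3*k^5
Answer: A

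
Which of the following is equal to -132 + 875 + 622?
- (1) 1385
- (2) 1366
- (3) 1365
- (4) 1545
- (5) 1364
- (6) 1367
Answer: 3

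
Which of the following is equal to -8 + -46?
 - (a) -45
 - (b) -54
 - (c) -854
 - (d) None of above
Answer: b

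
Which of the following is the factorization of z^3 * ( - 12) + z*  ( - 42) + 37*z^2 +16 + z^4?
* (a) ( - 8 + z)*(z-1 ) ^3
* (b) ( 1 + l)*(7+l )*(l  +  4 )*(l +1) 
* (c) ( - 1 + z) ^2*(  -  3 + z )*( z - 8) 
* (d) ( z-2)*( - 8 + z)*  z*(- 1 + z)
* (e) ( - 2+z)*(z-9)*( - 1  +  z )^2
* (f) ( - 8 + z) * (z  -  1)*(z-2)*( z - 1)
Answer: f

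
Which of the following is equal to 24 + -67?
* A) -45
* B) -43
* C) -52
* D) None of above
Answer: B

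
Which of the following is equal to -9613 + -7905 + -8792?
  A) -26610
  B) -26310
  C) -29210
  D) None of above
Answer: B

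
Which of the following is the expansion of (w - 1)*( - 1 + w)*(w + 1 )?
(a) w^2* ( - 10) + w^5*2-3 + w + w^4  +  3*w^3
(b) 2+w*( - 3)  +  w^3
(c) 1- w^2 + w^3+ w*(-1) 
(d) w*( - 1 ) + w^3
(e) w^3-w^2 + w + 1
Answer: c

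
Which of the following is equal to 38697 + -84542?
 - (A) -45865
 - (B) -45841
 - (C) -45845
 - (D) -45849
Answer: C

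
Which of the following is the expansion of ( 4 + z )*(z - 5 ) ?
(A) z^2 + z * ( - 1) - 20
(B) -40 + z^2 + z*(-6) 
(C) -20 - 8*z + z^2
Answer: A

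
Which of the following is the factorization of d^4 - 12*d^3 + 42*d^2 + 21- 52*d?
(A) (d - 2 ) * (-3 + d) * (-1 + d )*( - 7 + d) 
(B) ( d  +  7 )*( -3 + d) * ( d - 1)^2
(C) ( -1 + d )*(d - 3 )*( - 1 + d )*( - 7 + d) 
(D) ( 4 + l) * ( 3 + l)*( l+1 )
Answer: C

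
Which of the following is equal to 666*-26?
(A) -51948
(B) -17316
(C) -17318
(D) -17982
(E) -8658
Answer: B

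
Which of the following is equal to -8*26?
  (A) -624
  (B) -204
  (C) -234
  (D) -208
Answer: D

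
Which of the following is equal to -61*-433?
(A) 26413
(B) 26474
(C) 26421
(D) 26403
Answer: A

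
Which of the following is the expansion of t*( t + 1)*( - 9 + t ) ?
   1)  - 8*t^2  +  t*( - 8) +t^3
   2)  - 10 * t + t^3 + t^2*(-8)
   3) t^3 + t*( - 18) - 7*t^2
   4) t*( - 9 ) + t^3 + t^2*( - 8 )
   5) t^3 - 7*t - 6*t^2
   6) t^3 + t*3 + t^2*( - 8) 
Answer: 4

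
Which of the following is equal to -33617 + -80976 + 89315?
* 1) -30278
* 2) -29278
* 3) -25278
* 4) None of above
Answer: 3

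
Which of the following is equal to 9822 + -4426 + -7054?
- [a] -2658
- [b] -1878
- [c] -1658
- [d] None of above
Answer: c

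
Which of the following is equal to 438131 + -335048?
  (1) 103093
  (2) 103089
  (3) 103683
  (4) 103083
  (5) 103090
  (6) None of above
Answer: 4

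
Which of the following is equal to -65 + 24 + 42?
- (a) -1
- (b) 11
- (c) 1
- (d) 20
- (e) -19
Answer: c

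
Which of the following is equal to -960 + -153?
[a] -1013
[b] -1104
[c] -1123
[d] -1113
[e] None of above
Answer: d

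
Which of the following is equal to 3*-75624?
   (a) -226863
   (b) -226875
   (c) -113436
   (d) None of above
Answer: d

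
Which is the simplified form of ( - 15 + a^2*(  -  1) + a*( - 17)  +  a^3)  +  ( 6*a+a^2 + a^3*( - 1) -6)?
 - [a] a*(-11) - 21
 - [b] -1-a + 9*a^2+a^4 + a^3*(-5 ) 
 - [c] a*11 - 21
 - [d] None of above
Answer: a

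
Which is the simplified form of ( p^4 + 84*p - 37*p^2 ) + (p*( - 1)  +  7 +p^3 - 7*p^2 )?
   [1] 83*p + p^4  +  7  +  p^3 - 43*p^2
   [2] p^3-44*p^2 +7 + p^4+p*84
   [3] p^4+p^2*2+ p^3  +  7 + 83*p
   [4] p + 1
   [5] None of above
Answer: 5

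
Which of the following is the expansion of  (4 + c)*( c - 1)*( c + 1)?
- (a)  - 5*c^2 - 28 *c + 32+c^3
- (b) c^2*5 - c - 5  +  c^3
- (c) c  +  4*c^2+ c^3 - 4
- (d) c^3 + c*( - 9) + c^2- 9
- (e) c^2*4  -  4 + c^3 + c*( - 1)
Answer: e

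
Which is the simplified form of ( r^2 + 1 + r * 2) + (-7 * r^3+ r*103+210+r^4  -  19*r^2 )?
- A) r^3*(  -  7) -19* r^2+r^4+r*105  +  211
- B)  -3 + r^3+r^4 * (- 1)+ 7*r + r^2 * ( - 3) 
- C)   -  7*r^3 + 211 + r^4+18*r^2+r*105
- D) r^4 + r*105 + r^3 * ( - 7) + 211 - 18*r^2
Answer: D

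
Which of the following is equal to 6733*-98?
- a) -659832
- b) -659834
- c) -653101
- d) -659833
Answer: b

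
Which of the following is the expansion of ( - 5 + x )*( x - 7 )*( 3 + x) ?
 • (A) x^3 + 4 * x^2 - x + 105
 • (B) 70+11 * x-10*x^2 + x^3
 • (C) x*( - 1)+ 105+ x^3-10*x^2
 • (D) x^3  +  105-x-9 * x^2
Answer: D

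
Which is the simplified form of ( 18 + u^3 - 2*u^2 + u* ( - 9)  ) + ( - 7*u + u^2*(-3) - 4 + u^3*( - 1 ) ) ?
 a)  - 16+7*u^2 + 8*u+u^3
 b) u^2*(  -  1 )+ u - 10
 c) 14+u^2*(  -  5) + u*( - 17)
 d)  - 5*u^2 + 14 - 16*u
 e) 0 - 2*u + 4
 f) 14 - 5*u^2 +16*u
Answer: d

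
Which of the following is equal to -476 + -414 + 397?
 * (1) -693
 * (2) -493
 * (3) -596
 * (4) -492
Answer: 2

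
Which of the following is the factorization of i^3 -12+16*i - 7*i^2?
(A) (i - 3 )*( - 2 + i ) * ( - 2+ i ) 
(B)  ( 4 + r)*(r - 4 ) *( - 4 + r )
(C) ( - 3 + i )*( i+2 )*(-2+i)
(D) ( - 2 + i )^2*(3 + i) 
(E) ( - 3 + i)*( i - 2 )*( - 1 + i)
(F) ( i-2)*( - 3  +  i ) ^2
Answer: A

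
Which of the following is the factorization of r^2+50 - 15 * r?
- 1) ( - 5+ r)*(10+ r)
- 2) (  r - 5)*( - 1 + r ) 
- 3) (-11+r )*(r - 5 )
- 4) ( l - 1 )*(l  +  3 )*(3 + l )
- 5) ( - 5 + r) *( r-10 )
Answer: 5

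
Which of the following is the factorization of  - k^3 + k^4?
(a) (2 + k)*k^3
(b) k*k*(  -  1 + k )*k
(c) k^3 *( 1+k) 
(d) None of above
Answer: b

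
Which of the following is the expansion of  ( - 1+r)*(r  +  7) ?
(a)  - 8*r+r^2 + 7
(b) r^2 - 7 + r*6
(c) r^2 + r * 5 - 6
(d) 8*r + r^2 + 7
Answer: b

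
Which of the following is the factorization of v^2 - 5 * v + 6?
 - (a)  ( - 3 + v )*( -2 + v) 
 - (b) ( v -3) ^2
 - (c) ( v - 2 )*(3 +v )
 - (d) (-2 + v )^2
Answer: a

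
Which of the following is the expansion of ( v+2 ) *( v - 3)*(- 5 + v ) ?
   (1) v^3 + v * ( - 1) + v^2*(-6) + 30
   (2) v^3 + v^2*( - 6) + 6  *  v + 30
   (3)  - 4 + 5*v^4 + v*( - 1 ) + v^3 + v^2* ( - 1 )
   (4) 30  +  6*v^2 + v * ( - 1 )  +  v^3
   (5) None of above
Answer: 1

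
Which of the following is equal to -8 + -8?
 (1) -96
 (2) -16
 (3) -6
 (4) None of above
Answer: 2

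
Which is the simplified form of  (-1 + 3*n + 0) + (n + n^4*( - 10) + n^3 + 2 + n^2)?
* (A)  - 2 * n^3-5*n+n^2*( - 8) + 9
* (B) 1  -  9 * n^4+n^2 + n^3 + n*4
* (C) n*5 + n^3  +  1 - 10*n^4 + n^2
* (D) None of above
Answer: D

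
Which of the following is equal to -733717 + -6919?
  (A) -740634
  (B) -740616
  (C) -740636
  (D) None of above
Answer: C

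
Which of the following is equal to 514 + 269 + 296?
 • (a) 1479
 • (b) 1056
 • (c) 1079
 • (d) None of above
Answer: c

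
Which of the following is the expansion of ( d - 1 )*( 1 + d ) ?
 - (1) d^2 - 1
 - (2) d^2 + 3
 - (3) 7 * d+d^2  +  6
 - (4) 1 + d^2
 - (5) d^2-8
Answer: 1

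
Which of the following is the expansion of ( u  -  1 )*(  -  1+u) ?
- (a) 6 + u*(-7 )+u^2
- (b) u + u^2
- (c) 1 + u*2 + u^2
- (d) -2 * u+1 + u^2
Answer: d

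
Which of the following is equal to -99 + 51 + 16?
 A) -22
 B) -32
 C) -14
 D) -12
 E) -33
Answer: B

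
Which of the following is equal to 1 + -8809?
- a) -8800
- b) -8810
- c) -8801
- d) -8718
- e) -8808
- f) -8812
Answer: e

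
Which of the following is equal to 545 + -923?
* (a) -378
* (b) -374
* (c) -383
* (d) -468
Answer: a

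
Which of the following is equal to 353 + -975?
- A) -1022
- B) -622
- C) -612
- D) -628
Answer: B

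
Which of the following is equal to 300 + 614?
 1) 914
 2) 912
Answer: 1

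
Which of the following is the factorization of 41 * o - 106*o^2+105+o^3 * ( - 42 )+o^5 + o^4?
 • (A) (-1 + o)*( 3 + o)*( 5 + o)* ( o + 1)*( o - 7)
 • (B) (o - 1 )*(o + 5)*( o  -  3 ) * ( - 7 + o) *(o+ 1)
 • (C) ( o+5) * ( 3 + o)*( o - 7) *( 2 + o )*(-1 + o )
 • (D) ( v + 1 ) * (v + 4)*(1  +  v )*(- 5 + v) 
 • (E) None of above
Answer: A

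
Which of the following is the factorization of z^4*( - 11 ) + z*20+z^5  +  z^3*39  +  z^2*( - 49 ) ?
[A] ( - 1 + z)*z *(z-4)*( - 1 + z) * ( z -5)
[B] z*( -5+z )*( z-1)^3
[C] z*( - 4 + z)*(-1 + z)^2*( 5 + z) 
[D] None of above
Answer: A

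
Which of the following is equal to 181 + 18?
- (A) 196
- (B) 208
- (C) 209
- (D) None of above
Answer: D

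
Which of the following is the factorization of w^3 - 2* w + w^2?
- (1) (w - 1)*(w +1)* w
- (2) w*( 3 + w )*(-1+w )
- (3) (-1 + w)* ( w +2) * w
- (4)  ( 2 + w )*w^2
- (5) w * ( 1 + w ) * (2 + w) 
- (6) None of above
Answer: 3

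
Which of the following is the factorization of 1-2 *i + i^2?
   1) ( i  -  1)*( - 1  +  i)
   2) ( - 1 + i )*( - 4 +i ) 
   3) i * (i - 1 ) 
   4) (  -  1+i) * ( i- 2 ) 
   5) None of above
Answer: 1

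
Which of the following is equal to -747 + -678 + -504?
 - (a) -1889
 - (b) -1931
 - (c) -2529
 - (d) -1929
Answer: d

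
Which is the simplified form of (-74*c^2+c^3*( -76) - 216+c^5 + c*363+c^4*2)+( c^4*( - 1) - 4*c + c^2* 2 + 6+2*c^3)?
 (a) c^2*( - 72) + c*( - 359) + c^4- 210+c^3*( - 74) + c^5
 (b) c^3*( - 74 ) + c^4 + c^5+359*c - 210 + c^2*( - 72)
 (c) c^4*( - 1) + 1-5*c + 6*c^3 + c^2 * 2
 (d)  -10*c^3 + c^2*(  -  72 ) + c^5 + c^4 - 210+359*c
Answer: b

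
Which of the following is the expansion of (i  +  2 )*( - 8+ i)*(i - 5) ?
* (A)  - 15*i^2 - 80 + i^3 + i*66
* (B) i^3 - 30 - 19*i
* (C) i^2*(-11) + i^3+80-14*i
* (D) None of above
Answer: D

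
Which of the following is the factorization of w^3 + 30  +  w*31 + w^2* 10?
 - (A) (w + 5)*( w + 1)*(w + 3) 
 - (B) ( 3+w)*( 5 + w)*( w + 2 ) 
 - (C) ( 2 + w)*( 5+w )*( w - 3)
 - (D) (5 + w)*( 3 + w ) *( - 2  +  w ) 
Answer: B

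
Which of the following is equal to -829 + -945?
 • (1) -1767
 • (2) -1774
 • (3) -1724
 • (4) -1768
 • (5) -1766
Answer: 2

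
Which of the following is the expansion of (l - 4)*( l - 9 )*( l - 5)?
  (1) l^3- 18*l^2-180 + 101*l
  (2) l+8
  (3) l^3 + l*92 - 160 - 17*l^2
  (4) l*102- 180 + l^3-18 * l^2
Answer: 1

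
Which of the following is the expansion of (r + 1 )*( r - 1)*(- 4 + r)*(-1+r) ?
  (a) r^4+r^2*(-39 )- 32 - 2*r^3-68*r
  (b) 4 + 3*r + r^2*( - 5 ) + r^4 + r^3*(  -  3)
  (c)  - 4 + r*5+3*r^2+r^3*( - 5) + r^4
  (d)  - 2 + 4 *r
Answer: c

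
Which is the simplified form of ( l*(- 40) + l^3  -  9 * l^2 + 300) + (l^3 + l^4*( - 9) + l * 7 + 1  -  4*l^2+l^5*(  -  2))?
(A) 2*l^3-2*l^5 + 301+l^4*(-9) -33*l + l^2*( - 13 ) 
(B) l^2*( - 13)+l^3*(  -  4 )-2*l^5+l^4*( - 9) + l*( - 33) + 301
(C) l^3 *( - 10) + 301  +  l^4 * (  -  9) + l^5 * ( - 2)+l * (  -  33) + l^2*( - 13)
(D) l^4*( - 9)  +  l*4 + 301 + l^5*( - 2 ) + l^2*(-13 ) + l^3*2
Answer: A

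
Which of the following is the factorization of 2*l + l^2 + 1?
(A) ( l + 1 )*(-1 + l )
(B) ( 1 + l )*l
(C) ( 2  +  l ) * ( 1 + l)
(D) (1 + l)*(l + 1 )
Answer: D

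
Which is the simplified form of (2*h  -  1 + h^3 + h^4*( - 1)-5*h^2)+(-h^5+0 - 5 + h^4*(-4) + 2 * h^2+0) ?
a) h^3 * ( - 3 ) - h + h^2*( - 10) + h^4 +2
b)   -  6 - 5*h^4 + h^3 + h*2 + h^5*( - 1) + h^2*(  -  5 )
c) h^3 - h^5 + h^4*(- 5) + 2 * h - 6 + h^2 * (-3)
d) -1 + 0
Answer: c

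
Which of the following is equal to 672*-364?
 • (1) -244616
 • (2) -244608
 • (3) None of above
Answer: 2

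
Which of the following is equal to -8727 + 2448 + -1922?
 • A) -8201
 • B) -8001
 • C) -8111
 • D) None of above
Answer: A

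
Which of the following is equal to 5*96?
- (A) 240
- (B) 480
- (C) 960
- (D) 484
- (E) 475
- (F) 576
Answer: B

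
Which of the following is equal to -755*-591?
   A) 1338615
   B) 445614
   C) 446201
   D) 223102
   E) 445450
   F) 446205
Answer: F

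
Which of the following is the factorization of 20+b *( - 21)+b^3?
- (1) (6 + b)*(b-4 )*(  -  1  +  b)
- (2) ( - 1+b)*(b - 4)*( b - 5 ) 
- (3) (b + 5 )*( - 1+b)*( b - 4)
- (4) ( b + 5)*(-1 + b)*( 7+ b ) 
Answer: 3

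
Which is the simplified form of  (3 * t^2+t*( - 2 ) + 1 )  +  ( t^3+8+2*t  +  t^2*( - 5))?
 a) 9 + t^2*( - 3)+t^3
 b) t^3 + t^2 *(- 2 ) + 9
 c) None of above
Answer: b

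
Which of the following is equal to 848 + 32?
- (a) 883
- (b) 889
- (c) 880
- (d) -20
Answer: c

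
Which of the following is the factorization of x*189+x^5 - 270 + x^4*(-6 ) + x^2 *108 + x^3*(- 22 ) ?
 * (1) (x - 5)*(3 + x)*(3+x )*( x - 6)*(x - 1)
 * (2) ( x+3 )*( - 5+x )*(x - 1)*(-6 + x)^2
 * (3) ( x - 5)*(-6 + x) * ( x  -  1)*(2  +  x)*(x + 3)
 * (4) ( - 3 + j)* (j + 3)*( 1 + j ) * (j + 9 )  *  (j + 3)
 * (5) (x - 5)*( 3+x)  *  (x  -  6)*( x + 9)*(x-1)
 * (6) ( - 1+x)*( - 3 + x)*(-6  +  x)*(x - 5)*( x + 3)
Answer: 1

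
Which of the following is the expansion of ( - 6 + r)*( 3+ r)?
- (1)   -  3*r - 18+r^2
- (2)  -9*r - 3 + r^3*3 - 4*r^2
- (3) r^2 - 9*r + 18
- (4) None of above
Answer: 1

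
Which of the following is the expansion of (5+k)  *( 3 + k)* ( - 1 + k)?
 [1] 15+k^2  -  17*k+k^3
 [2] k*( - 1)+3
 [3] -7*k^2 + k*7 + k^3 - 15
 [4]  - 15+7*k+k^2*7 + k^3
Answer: 4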